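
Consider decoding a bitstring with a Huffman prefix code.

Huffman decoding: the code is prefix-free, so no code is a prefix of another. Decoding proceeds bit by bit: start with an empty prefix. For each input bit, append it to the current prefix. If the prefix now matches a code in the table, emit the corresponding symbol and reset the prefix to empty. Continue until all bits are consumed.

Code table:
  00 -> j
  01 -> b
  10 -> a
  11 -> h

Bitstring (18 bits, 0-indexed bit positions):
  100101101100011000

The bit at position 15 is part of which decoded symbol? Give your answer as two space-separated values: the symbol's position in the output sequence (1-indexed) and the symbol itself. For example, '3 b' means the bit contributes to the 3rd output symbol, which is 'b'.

Bit 0: prefix='1' (no match yet)
Bit 1: prefix='10' -> emit 'a', reset
Bit 2: prefix='0' (no match yet)
Bit 3: prefix='01' -> emit 'b', reset
Bit 4: prefix='0' (no match yet)
Bit 5: prefix='01' -> emit 'b', reset
Bit 6: prefix='1' (no match yet)
Bit 7: prefix='10' -> emit 'a', reset
Bit 8: prefix='1' (no match yet)
Bit 9: prefix='11' -> emit 'h', reset
Bit 10: prefix='0' (no match yet)
Bit 11: prefix='00' -> emit 'j', reset
Bit 12: prefix='0' (no match yet)
Bit 13: prefix='01' -> emit 'b', reset
Bit 14: prefix='1' (no match yet)
Bit 15: prefix='10' -> emit 'a', reset
Bit 16: prefix='0' (no match yet)
Bit 17: prefix='00' -> emit 'j', reset

Answer: 8 a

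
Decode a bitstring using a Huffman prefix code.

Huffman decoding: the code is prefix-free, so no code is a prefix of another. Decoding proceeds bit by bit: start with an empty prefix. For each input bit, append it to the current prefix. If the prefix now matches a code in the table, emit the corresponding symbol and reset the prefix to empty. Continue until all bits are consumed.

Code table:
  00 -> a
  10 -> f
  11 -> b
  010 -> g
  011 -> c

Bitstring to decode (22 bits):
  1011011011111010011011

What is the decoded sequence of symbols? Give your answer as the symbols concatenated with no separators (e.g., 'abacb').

Bit 0: prefix='1' (no match yet)
Bit 1: prefix='10' -> emit 'f', reset
Bit 2: prefix='1' (no match yet)
Bit 3: prefix='11' -> emit 'b', reset
Bit 4: prefix='0' (no match yet)
Bit 5: prefix='01' (no match yet)
Bit 6: prefix='011' -> emit 'c', reset
Bit 7: prefix='0' (no match yet)
Bit 8: prefix='01' (no match yet)
Bit 9: prefix='011' -> emit 'c', reset
Bit 10: prefix='1' (no match yet)
Bit 11: prefix='11' -> emit 'b', reset
Bit 12: prefix='1' (no match yet)
Bit 13: prefix='10' -> emit 'f', reset
Bit 14: prefix='1' (no match yet)
Bit 15: prefix='10' -> emit 'f', reset
Bit 16: prefix='0' (no match yet)
Bit 17: prefix='01' (no match yet)
Bit 18: prefix='011' -> emit 'c', reset
Bit 19: prefix='0' (no match yet)
Bit 20: prefix='01' (no match yet)
Bit 21: prefix='011' -> emit 'c', reset

Answer: fbccbffcc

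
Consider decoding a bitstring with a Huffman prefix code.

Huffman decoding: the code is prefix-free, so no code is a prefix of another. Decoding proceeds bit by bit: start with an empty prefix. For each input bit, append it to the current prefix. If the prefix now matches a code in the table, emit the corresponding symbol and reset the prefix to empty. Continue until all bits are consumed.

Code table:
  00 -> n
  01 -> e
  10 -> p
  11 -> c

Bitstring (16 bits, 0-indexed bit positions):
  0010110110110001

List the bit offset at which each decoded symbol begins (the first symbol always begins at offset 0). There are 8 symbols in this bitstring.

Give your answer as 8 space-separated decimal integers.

Bit 0: prefix='0' (no match yet)
Bit 1: prefix='00' -> emit 'n', reset
Bit 2: prefix='1' (no match yet)
Bit 3: prefix='10' -> emit 'p', reset
Bit 4: prefix='1' (no match yet)
Bit 5: prefix='11' -> emit 'c', reset
Bit 6: prefix='0' (no match yet)
Bit 7: prefix='01' -> emit 'e', reset
Bit 8: prefix='1' (no match yet)
Bit 9: prefix='10' -> emit 'p', reset
Bit 10: prefix='1' (no match yet)
Bit 11: prefix='11' -> emit 'c', reset
Bit 12: prefix='0' (no match yet)
Bit 13: prefix='00' -> emit 'n', reset
Bit 14: prefix='0' (no match yet)
Bit 15: prefix='01' -> emit 'e', reset

Answer: 0 2 4 6 8 10 12 14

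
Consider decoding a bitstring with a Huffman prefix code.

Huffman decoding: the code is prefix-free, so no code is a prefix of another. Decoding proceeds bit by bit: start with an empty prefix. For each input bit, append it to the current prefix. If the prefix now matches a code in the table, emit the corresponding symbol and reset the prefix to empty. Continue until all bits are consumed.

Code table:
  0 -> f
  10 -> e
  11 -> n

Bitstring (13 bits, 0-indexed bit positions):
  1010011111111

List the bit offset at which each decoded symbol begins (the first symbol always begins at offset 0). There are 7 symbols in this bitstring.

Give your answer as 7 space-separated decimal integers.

Answer: 0 2 4 5 7 9 11

Derivation:
Bit 0: prefix='1' (no match yet)
Bit 1: prefix='10' -> emit 'e', reset
Bit 2: prefix='1' (no match yet)
Bit 3: prefix='10' -> emit 'e', reset
Bit 4: prefix='0' -> emit 'f', reset
Bit 5: prefix='1' (no match yet)
Bit 6: prefix='11' -> emit 'n', reset
Bit 7: prefix='1' (no match yet)
Bit 8: prefix='11' -> emit 'n', reset
Bit 9: prefix='1' (no match yet)
Bit 10: prefix='11' -> emit 'n', reset
Bit 11: prefix='1' (no match yet)
Bit 12: prefix='11' -> emit 'n', reset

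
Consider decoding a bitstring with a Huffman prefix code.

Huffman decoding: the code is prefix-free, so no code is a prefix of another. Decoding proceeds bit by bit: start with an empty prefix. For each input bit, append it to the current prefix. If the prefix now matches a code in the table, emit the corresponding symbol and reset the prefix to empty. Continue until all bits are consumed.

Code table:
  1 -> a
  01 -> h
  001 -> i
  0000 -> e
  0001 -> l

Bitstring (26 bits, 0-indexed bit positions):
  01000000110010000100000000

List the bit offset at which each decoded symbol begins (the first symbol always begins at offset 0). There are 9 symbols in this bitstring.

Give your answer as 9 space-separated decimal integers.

Bit 0: prefix='0' (no match yet)
Bit 1: prefix='01' -> emit 'h', reset
Bit 2: prefix='0' (no match yet)
Bit 3: prefix='00' (no match yet)
Bit 4: prefix='000' (no match yet)
Bit 5: prefix='0000' -> emit 'e', reset
Bit 6: prefix='0' (no match yet)
Bit 7: prefix='00' (no match yet)
Bit 8: prefix='001' -> emit 'i', reset
Bit 9: prefix='1' -> emit 'a', reset
Bit 10: prefix='0' (no match yet)
Bit 11: prefix='00' (no match yet)
Bit 12: prefix='001' -> emit 'i', reset
Bit 13: prefix='0' (no match yet)
Bit 14: prefix='00' (no match yet)
Bit 15: prefix='000' (no match yet)
Bit 16: prefix='0000' -> emit 'e', reset
Bit 17: prefix='1' -> emit 'a', reset
Bit 18: prefix='0' (no match yet)
Bit 19: prefix='00' (no match yet)
Bit 20: prefix='000' (no match yet)
Bit 21: prefix='0000' -> emit 'e', reset
Bit 22: prefix='0' (no match yet)
Bit 23: prefix='00' (no match yet)
Bit 24: prefix='000' (no match yet)
Bit 25: prefix='0000' -> emit 'e', reset

Answer: 0 2 6 9 10 13 17 18 22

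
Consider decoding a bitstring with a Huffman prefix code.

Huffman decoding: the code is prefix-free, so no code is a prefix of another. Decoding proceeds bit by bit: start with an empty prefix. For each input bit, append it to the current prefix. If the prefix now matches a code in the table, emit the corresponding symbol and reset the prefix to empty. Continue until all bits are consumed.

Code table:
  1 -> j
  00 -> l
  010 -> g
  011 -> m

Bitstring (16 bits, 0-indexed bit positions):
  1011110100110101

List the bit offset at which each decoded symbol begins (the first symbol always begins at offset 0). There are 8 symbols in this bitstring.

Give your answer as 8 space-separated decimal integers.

Bit 0: prefix='1' -> emit 'j', reset
Bit 1: prefix='0' (no match yet)
Bit 2: prefix='01' (no match yet)
Bit 3: prefix='011' -> emit 'm', reset
Bit 4: prefix='1' -> emit 'j', reset
Bit 5: prefix='1' -> emit 'j', reset
Bit 6: prefix='0' (no match yet)
Bit 7: prefix='01' (no match yet)
Bit 8: prefix='010' -> emit 'g', reset
Bit 9: prefix='0' (no match yet)
Bit 10: prefix='01' (no match yet)
Bit 11: prefix='011' -> emit 'm', reset
Bit 12: prefix='0' (no match yet)
Bit 13: prefix='01' (no match yet)
Bit 14: prefix='010' -> emit 'g', reset
Bit 15: prefix='1' -> emit 'j', reset

Answer: 0 1 4 5 6 9 12 15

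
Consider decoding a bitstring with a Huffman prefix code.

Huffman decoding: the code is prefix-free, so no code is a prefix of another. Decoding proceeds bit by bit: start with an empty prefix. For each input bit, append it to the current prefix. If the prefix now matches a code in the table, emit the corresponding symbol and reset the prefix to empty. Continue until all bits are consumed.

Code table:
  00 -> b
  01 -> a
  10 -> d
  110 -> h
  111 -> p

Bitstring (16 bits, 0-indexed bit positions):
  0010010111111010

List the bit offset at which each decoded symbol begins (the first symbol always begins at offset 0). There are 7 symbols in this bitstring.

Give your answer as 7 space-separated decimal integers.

Answer: 0 2 4 6 8 11 14

Derivation:
Bit 0: prefix='0' (no match yet)
Bit 1: prefix='00' -> emit 'b', reset
Bit 2: prefix='1' (no match yet)
Bit 3: prefix='10' -> emit 'd', reset
Bit 4: prefix='0' (no match yet)
Bit 5: prefix='01' -> emit 'a', reset
Bit 6: prefix='0' (no match yet)
Bit 7: prefix='01' -> emit 'a', reset
Bit 8: prefix='1' (no match yet)
Bit 9: prefix='11' (no match yet)
Bit 10: prefix='111' -> emit 'p', reset
Bit 11: prefix='1' (no match yet)
Bit 12: prefix='11' (no match yet)
Bit 13: prefix='110' -> emit 'h', reset
Bit 14: prefix='1' (no match yet)
Bit 15: prefix='10' -> emit 'd', reset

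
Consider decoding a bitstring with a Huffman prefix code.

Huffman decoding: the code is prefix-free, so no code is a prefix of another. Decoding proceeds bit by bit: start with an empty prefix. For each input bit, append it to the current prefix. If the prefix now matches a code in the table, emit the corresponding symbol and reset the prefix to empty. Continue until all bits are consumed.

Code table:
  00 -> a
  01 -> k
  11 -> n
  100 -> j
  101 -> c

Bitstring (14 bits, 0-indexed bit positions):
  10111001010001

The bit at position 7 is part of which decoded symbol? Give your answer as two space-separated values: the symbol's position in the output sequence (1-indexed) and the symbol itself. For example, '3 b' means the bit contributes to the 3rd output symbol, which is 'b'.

Bit 0: prefix='1' (no match yet)
Bit 1: prefix='10' (no match yet)
Bit 2: prefix='101' -> emit 'c', reset
Bit 3: prefix='1' (no match yet)
Bit 4: prefix='11' -> emit 'n', reset
Bit 5: prefix='0' (no match yet)
Bit 6: prefix='00' -> emit 'a', reset
Bit 7: prefix='1' (no match yet)
Bit 8: prefix='10' (no match yet)
Bit 9: prefix='101' -> emit 'c', reset
Bit 10: prefix='0' (no match yet)
Bit 11: prefix='00' -> emit 'a', reset

Answer: 4 c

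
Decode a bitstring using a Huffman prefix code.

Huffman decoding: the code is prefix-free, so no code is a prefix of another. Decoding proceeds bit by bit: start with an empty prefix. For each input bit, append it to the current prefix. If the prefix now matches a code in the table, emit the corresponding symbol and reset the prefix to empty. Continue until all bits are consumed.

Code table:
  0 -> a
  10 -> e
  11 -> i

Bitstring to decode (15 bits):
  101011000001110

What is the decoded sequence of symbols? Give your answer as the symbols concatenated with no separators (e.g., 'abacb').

Answer: eeiaaaaaie

Derivation:
Bit 0: prefix='1' (no match yet)
Bit 1: prefix='10' -> emit 'e', reset
Bit 2: prefix='1' (no match yet)
Bit 3: prefix='10' -> emit 'e', reset
Bit 4: prefix='1' (no match yet)
Bit 5: prefix='11' -> emit 'i', reset
Bit 6: prefix='0' -> emit 'a', reset
Bit 7: prefix='0' -> emit 'a', reset
Bit 8: prefix='0' -> emit 'a', reset
Bit 9: prefix='0' -> emit 'a', reset
Bit 10: prefix='0' -> emit 'a', reset
Bit 11: prefix='1' (no match yet)
Bit 12: prefix='11' -> emit 'i', reset
Bit 13: prefix='1' (no match yet)
Bit 14: prefix='10' -> emit 'e', reset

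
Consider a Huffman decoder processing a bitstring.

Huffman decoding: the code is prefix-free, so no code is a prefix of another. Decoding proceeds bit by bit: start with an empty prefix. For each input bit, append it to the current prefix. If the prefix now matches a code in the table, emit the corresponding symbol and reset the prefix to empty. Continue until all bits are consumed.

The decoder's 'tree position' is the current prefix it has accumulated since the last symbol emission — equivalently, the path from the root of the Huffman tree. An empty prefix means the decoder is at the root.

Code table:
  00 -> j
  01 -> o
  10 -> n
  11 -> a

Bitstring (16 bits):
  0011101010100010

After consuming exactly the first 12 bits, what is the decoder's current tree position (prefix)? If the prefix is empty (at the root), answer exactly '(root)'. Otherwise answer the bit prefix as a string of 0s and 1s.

Bit 0: prefix='0' (no match yet)
Bit 1: prefix='00' -> emit 'j', reset
Bit 2: prefix='1' (no match yet)
Bit 3: prefix='11' -> emit 'a', reset
Bit 4: prefix='1' (no match yet)
Bit 5: prefix='10' -> emit 'n', reset
Bit 6: prefix='1' (no match yet)
Bit 7: prefix='10' -> emit 'n', reset
Bit 8: prefix='1' (no match yet)
Bit 9: prefix='10' -> emit 'n', reset
Bit 10: prefix='1' (no match yet)
Bit 11: prefix='10' -> emit 'n', reset

Answer: (root)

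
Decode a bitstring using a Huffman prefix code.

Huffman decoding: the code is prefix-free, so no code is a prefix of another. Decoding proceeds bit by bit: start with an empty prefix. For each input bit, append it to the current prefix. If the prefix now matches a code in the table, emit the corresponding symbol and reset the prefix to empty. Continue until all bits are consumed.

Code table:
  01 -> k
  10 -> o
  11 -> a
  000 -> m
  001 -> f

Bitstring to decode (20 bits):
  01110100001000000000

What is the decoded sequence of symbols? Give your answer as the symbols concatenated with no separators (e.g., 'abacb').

Bit 0: prefix='0' (no match yet)
Bit 1: prefix='01' -> emit 'k', reset
Bit 2: prefix='1' (no match yet)
Bit 3: prefix='11' -> emit 'a', reset
Bit 4: prefix='0' (no match yet)
Bit 5: prefix='01' -> emit 'k', reset
Bit 6: prefix='0' (no match yet)
Bit 7: prefix='00' (no match yet)
Bit 8: prefix='000' -> emit 'm', reset
Bit 9: prefix='0' (no match yet)
Bit 10: prefix='01' -> emit 'k', reset
Bit 11: prefix='0' (no match yet)
Bit 12: prefix='00' (no match yet)
Bit 13: prefix='000' -> emit 'm', reset
Bit 14: prefix='0' (no match yet)
Bit 15: prefix='00' (no match yet)
Bit 16: prefix='000' -> emit 'm', reset
Bit 17: prefix='0' (no match yet)
Bit 18: prefix='00' (no match yet)
Bit 19: prefix='000' -> emit 'm', reset

Answer: kakmkmmm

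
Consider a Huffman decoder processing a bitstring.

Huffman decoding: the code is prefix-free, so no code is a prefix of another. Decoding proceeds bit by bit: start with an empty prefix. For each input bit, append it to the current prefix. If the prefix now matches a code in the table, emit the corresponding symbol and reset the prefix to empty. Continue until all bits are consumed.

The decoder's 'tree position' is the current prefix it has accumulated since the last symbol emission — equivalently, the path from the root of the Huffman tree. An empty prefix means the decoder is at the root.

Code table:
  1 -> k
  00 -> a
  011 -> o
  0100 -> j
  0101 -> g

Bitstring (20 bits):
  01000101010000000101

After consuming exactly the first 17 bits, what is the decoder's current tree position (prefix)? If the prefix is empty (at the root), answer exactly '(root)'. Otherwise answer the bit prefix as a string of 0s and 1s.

Answer: 0

Derivation:
Bit 0: prefix='0' (no match yet)
Bit 1: prefix='01' (no match yet)
Bit 2: prefix='010' (no match yet)
Bit 3: prefix='0100' -> emit 'j', reset
Bit 4: prefix='0' (no match yet)
Bit 5: prefix='01' (no match yet)
Bit 6: prefix='010' (no match yet)
Bit 7: prefix='0101' -> emit 'g', reset
Bit 8: prefix='0' (no match yet)
Bit 9: prefix='01' (no match yet)
Bit 10: prefix='010' (no match yet)
Bit 11: prefix='0100' -> emit 'j', reset
Bit 12: prefix='0' (no match yet)
Bit 13: prefix='00' -> emit 'a', reset
Bit 14: prefix='0' (no match yet)
Bit 15: prefix='00' -> emit 'a', reset
Bit 16: prefix='0' (no match yet)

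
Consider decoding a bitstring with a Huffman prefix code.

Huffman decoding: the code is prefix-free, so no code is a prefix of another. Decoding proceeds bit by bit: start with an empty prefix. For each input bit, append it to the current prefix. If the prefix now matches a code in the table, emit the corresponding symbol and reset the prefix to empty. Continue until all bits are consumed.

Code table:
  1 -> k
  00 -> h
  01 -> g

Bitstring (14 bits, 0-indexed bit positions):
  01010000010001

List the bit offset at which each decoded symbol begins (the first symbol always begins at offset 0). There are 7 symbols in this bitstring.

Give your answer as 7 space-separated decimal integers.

Bit 0: prefix='0' (no match yet)
Bit 1: prefix='01' -> emit 'g', reset
Bit 2: prefix='0' (no match yet)
Bit 3: prefix='01' -> emit 'g', reset
Bit 4: prefix='0' (no match yet)
Bit 5: prefix='00' -> emit 'h', reset
Bit 6: prefix='0' (no match yet)
Bit 7: prefix='00' -> emit 'h', reset
Bit 8: prefix='0' (no match yet)
Bit 9: prefix='01' -> emit 'g', reset
Bit 10: prefix='0' (no match yet)
Bit 11: prefix='00' -> emit 'h', reset
Bit 12: prefix='0' (no match yet)
Bit 13: prefix='01' -> emit 'g', reset

Answer: 0 2 4 6 8 10 12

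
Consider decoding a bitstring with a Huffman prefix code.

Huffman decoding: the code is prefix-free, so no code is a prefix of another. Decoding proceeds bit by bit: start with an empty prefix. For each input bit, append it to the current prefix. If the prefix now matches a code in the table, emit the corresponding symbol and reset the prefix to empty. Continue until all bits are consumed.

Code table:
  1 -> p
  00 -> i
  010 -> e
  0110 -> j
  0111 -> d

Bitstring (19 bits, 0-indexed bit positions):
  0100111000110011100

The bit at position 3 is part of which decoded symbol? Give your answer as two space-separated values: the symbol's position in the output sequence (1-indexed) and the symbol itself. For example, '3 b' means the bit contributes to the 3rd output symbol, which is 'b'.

Answer: 2 d

Derivation:
Bit 0: prefix='0' (no match yet)
Bit 1: prefix='01' (no match yet)
Bit 2: prefix='010' -> emit 'e', reset
Bit 3: prefix='0' (no match yet)
Bit 4: prefix='01' (no match yet)
Bit 5: prefix='011' (no match yet)
Bit 6: prefix='0111' -> emit 'd', reset
Bit 7: prefix='0' (no match yet)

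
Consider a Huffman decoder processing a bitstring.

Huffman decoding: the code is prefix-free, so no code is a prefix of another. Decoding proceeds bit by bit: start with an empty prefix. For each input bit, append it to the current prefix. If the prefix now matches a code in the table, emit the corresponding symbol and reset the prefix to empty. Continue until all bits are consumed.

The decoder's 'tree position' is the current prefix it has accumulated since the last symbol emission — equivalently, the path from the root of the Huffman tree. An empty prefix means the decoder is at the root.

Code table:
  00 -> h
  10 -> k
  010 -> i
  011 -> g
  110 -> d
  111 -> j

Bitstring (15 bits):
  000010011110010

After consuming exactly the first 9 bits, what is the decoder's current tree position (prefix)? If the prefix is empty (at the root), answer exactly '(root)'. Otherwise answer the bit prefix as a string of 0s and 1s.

Answer: (root)

Derivation:
Bit 0: prefix='0' (no match yet)
Bit 1: prefix='00' -> emit 'h', reset
Bit 2: prefix='0' (no match yet)
Bit 3: prefix='00' -> emit 'h', reset
Bit 4: prefix='1' (no match yet)
Bit 5: prefix='10' -> emit 'k', reset
Bit 6: prefix='0' (no match yet)
Bit 7: prefix='01' (no match yet)
Bit 8: prefix='011' -> emit 'g', reset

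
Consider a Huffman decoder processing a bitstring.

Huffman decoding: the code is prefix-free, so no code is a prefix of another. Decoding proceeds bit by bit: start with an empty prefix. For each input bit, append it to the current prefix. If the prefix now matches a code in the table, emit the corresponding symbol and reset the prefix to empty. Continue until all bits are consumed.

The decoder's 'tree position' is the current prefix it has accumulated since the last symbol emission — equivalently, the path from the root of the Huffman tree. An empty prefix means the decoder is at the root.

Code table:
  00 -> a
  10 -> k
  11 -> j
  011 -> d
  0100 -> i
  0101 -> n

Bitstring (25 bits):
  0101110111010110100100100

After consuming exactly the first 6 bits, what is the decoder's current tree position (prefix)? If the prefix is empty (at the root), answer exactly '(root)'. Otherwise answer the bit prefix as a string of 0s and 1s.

Answer: (root)

Derivation:
Bit 0: prefix='0' (no match yet)
Bit 1: prefix='01' (no match yet)
Bit 2: prefix='010' (no match yet)
Bit 3: prefix='0101' -> emit 'n', reset
Bit 4: prefix='1' (no match yet)
Bit 5: prefix='11' -> emit 'j', reset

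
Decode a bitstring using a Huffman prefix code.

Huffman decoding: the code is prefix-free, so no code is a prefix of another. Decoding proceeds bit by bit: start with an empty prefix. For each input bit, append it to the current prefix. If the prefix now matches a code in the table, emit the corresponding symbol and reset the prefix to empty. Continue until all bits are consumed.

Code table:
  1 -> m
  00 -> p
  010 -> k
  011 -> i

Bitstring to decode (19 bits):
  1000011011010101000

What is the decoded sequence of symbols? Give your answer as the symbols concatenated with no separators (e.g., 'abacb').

Bit 0: prefix='1' -> emit 'm', reset
Bit 1: prefix='0' (no match yet)
Bit 2: prefix='00' -> emit 'p', reset
Bit 3: prefix='0' (no match yet)
Bit 4: prefix='00' -> emit 'p', reset
Bit 5: prefix='1' -> emit 'm', reset
Bit 6: prefix='1' -> emit 'm', reset
Bit 7: prefix='0' (no match yet)
Bit 8: prefix='01' (no match yet)
Bit 9: prefix='011' -> emit 'i', reset
Bit 10: prefix='0' (no match yet)
Bit 11: prefix='01' (no match yet)
Bit 12: prefix='010' -> emit 'k', reset
Bit 13: prefix='1' -> emit 'm', reset
Bit 14: prefix='0' (no match yet)
Bit 15: prefix='01' (no match yet)
Bit 16: prefix='010' -> emit 'k', reset
Bit 17: prefix='0' (no match yet)
Bit 18: prefix='00' -> emit 'p', reset

Answer: mppmmikmkp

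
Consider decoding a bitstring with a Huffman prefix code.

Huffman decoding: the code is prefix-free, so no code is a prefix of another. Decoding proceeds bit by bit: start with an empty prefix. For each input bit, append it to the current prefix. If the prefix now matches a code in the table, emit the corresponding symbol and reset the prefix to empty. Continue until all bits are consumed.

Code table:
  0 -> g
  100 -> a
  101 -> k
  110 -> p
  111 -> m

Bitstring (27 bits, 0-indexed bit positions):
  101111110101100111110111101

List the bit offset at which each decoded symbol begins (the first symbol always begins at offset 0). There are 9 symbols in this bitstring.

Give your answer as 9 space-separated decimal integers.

Bit 0: prefix='1' (no match yet)
Bit 1: prefix='10' (no match yet)
Bit 2: prefix='101' -> emit 'k', reset
Bit 3: prefix='1' (no match yet)
Bit 4: prefix='11' (no match yet)
Bit 5: prefix='111' -> emit 'm', reset
Bit 6: prefix='1' (no match yet)
Bit 7: prefix='11' (no match yet)
Bit 8: prefix='110' -> emit 'p', reset
Bit 9: prefix='1' (no match yet)
Bit 10: prefix='10' (no match yet)
Bit 11: prefix='101' -> emit 'k', reset
Bit 12: prefix='1' (no match yet)
Bit 13: prefix='10' (no match yet)
Bit 14: prefix='100' -> emit 'a', reset
Bit 15: prefix='1' (no match yet)
Bit 16: prefix='11' (no match yet)
Bit 17: prefix='111' -> emit 'm', reset
Bit 18: prefix='1' (no match yet)
Bit 19: prefix='11' (no match yet)
Bit 20: prefix='110' -> emit 'p', reset
Bit 21: prefix='1' (no match yet)
Bit 22: prefix='11' (no match yet)
Bit 23: prefix='111' -> emit 'm', reset
Bit 24: prefix='1' (no match yet)
Bit 25: prefix='10' (no match yet)
Bit 26: prefix='101' -> emit 'k', reset

Answer: 0 3 6 9 12 15 18 21 24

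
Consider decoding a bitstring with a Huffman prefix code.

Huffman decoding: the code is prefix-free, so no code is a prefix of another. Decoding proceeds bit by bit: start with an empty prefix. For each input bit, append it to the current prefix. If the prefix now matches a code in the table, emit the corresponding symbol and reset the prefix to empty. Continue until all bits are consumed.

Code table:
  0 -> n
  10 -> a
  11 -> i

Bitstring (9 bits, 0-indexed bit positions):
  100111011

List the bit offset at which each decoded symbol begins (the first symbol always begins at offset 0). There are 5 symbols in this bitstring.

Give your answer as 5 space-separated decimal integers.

Answer: 0 2 3 5 7

Derivation:
Bit 0: prefix='1' (no match yet)
Bit 1: prefix='10' -> emit 'a', reset
Bit 2: prefix='0' -> emit 'n', reset
Bit 3: prefix='1' (no match yet)
Bit 4: prefix='11' -> emit 'i', reset
Bit 5: prefix='1' (no match yet)
Bit 6: prefix='10' -> emit 'a', reset
Bit 7: prefix='1' (no match yet)
Bit 8: prefix='11' -> emit 'i', reset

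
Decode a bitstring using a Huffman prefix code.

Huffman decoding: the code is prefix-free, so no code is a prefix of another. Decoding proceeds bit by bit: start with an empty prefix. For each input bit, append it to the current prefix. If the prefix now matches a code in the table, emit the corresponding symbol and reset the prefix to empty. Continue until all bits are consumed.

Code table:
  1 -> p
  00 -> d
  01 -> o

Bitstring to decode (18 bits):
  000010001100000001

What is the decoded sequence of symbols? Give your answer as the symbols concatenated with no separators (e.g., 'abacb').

Answer: ddpdopdddo

Derivation:
Bit 0: prefix='0' (no match yet)
Bit 1: prefix='00' -> emit 'd', reset
Bit 2: prefix='0' (no match yet)
Bit 3: prefix='00' -> emit 'd', reset
Bit 4: prefix='1' -> emit 'p', reset
Bit 5: prefix='0' (no match yet)
Bit 6: prefix='00' -> emit 'd', reset
Bit 7: prefix='0' (no match yet)
Bit 8: prefix='01' -> emit 'o', reset
Bit 9: prefix='1' -> emit 'p', reset
Bit 10: prefix='0' (no match yet)
Bit 11: prefix='00' -> emit 'd', reset
Bit 12: prefix='0' (no match yet)
Bit 13: prefix='00' -> emit 'd', reset
Bit 14: prefix='0' (no match yet)
Bit 15: prefix='00' -> emit 'd', reset
Bit 16: prefix='0' (no match yet)
Bit 17: prefix='01' -> emit 'o', reset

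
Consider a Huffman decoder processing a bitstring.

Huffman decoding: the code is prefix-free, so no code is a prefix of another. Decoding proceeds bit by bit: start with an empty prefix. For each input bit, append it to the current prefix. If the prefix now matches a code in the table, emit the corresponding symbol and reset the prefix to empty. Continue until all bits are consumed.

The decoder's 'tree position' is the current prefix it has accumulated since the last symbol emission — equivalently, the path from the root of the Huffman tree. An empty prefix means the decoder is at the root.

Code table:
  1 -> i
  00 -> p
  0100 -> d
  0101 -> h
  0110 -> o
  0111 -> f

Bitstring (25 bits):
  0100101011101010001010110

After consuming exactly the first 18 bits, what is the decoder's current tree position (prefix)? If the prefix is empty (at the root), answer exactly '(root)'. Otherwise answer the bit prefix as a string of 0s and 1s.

Answer: 0

Derivation:
Bit 0: prefix='0' (no match yet)
Bit 1: prefix='01' (no match yet)
Bit 2: prefix='010' (no match yet)
Bit 3: prefix='0100' -> emit 'd', reset
Bit 4: prefix='1' -> emit 'i', reset
Bit 5: prefix='0' (no match yet)
Bit 6: prefix='01' (no match yet)
Bit 7: prefix='010' (no match yet)
Bit 8: prefix='0101' -> emit 'h', reset
Bit 9: prefix='1' -> emit 'i', reset
Bit 10: prefix='1' -> emit 'i', reset
Bit 11: prefix='0' (no match yet)
Bit 12: prefix='01' (no match yet)
Bit 13: prefix='010' (no match yet)
Bit 14: prefix='0101' -> emit 'h', reset
Bit 15: prefix='0' (no match yet)
Bit 16: prefix='00' -> emit 'p', reset
Bit 17: prefix='0' (no match yet)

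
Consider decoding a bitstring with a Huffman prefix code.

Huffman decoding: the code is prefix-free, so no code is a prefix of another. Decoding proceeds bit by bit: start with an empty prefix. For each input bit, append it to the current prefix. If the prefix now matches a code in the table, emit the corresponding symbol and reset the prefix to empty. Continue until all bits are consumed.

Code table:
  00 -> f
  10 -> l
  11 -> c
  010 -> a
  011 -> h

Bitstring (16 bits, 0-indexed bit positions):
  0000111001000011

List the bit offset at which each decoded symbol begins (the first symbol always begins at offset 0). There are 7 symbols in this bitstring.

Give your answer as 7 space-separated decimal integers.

Answer: 0 2 4 6 8 11 13

Derivation:
Bit 0: prefix='0' (no match yet)
Bit 1: prefix='00' -> emit 'f', reset
Bit 2: prefix='0' (no match yet)
Bit 3: prefix='00' -> emit 'f', reset
Bit 4: prefix='1' (no match yet)
Bit 5: prefix='11' -> emit 'c', reset
Bit 6: prefix='1' (no match yet)
Bit 7: prefix='10' -> emit 'l', reset
Bit 8: prefix='0' (no match yet)
Bit 9: prefix='01' (no match yet)
Bit 10: prefix='010' -> emit 'a', reset
Bit 11: prefix='0' (no match yet)
Bit 12: prefix='00' -> emit 'f', reset
Bit 13: prefix='0' (no match yet)
Bit 14: prefix='01' (no match yet)
Bit 15: prefix='011' -> emit 'h', reset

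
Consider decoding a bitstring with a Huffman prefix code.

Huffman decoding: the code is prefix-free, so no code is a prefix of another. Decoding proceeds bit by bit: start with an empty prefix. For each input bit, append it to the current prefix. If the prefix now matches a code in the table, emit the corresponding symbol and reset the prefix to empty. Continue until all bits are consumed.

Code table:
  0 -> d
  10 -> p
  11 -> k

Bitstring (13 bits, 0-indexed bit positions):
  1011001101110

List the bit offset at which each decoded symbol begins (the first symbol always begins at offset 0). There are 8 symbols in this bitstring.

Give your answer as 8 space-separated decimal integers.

Answer: 0 2 4 5 6 8 9 11

Derivation:
Bit 0: prefix='1' (no match yet)
Bit 1: prefix='10' -> emit 'p', reset
Bit 2: prefix='1' (no match yet)
Bit 3: prefix='11' -> emit 'k', reset
Bit 4: prefix='0' -> emit 'd', reset
Bit 5: prefix='0' -> emit 'd', reset
Bit 6: prefix='1' (no match yet)
Bit 7: prefix='11' -> emit 'k', reset
Bit 8: prefix='0' -> emit 'd', reset
Bit 9: prefix='1' (no match yet)
Bit 10: prefix='11' -> emit 'k', reset
Bit 11: prefix='1' (no match yet)
Bit 12: prefix='10' -> emit 'p', reset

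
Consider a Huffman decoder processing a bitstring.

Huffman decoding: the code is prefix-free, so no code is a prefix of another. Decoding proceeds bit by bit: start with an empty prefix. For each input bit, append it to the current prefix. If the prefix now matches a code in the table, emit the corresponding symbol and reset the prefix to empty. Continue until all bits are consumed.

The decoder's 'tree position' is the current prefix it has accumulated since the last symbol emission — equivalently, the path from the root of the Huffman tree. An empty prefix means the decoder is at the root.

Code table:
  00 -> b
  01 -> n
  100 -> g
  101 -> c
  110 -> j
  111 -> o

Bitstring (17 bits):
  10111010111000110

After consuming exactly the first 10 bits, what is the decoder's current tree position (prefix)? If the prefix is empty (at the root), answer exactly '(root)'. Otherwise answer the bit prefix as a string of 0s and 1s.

Bit 0: prefix='1' (no match yet)
Bit 1: prefix='10' (no match yet)
Bit 2: prefix='101' -> emit 'c', reset
Bit 3: prefix='1' (no match yet)
Bit 4: prefix='11' (no match yet)
Bit 5: prefix='110' -> emit 'j', reset
Bit 6: prefix='1' (no match yet)
Bit 7: prefix='10' (no match yet)
Bit 8: prefix='101' -> emit 'c', reset
Bit 9: prefix='1' (no match yet)

Answer: 1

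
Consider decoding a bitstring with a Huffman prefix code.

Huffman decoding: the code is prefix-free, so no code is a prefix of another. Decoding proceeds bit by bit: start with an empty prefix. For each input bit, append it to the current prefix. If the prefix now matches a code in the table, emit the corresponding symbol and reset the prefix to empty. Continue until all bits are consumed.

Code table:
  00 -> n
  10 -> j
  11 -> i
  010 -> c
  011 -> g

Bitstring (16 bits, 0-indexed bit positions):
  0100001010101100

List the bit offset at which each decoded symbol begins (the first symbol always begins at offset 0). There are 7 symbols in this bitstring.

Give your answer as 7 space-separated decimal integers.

Bit 0: prefix='0' (no match yet)
Bit 1: prefix='01' (no match yet)
Bit 2: prefix='010' -> emit 'c', reset
Bit 3: prefix='0' (no match yet)
Bit 4: prefix='00' -> emit 'n', reset
Bit 5: prefix='0' (no match yet)
Bit 6: prefix='01' (no match yet)
Bit 7: prefix='010' -> emit 'c', reset
Bit 8: prefix='1' (no match yet)
Bit 9: prefix='10' -> emit 'j', reset
Bit 10: prefix='1' (no match yet)
Bit 11: prefix='10' -> emit 'j', reset
Bit 12: prefix='1' (no match yet)
Bit 13: prefix='11' -> emit 'i', reset
Bit 14: prefix='0' (no match yet)
Bit 15: prefix='00' -> emit 'n', reset

Answer: 0 3 5 8 10 12 14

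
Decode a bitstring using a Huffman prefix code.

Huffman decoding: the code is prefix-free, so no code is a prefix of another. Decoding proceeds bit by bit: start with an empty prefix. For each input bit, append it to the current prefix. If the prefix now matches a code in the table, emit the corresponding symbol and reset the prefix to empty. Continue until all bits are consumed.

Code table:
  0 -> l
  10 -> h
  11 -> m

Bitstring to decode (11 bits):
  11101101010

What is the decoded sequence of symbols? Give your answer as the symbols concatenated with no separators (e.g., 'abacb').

Bit 0: prefix='1' (no match yet)
Bit 1: prefix='11' -> emit 'm', reset
Bit 2: prefix='1' (no match yet)
Bit 3: prefix='10' -> emit 'h', reset
Bit 4: prefix='1' (no match yet)
Bit 5: prefix='11' -> emit 'm', reset
Bit 6: prefix='0' -> emit 'l', reset
Bit 7: prefix='1' (no match yet)
Bit 8: prefix='10' -> emit 'h', reset
Bit 9: prefix='1' (no match yet)
Bit 10: prefix='10' -> emit 'h', reset

Answer: mhmlhh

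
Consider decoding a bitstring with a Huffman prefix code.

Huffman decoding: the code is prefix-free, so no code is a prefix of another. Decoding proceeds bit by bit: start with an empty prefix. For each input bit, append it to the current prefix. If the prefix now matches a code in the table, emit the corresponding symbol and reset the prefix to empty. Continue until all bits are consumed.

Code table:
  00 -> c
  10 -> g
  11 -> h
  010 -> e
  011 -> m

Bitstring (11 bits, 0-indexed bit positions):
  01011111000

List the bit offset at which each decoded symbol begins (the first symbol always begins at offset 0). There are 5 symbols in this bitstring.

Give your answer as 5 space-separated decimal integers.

Answer: 0 3 5 7 9

Derivation:
Bit 0: prefix='0' (no match yet)
Bit 1: prefix='01' (no match yet)
Bit 2: prefix='010' -> emit 'e', reset
Bit 3: prefix='1' (no match yet)
Bit 4: prefix='11' -> emit 'h', reset
Bit 5: prefix='1' (no match yet)
Bit 6: prefix='11' -> emit 'h', reset
Bit 7: prefix='1' (no match yet)
Bit 8: prefix='10' -> emit 'g', reset
Bit 9: prefix='0' (no match yet)
Bit 10: prefix='00' -> emit 'c', reset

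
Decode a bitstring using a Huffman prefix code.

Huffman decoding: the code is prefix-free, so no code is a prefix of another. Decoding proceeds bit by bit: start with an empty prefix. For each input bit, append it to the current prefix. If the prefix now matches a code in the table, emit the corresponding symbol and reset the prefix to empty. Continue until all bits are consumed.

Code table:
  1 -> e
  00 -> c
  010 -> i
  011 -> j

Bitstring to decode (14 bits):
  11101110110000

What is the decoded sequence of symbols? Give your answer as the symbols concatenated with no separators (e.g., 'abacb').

Bit 0: prefix='1' -> emit 'e', reset
Bit 1: prefix='1' -> emit 'e', reset
Bit 2: prefix='1' -> emit 'e', reset
Bit 3: prefix='0' (no match yet)
Bit 4: prefix='01' (no match yet)
Bit 5: prefix='011' -> emit 'j', reset
Bit 6: prefix='1' -> emit 'e', reset
Bit 7: prefix='0' (no match yet)
Bit 8: prefix='01' (no match yet)
Bit 9: prefix='011' -> emit 'j', reset
Bit 10: prefix='0' (no match yet)
Bit 11: prefix='00' -> emit 'c', reset
Bit 12: prefix='0' (no match yet)
Bit 13: prefix='00' -> emit 'c', reset

Answer: eeejejcc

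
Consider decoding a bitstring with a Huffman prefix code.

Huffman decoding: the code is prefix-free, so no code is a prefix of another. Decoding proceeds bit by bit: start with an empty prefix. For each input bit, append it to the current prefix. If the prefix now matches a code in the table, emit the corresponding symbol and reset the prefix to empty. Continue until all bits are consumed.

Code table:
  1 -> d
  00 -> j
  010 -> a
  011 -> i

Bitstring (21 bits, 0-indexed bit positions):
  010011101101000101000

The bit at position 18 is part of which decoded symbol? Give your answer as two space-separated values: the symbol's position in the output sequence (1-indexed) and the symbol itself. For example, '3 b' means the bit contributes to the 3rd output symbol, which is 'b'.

Bit 0: prefix='0' (no match yet)
Bit 1: prefix='01' (no match yet)
Bit 2: prefix='010' -> emit 'a', reset
Bit 3: prefix='0' (no match yet)
Bit 4: prefix='01' (no match yet)
Bit 5: prefix='011' -> emit 'i', reset
Bit 6: prefix='1' -> emit 'd', reset
Bit 7: prefix='0' (no match yet)
Bit 8: prefix='01' (no match yet)
Bit 9: prefix='011' -> emit 'i', reset
Bit 10: prefix='0' (no match yet)
Bit 11: prefix='01' (no match yet)
Bit 12: prefix='010' -> emit 'a', reset
Bit 13: prefix='0' (no match yet)
Bit 14: prefix='00' -> emit 'j', reset
Bit 15: prefix='1' -> emit 'd', reset
Bit 16: prefix='0' (no match yet)
Bit 17: prefix='01' (no match yet)
Bit 18: prefix='010' -> emit 'a', reset
Bit 19: prefix='0' (no match yet)
Bit 20: prefix='00' -> emit 'j', reset

Answer: 8 a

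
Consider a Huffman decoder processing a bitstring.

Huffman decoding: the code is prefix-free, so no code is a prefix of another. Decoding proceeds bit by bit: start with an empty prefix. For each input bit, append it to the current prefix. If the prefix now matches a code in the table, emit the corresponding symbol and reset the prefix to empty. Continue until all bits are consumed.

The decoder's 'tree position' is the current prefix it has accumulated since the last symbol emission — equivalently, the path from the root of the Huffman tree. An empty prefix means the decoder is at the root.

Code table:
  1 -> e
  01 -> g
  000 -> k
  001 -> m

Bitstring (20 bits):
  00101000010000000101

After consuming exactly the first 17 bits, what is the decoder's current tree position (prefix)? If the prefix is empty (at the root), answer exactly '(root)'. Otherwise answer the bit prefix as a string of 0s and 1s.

Answer: 0

Derivation:
Bit 0: prefix='0' (no match yet)
Bit 1: prefix='00' (no match yet)
Bit 2: prefix='001' -> emit 'm', reset
Bit 3: prefix='0' (no match yet)
Bit 4: prefix='01' -> emit 'g', reset
Bit 5: prefix='0' (no match yet)
Bit 6: prefix='00' (no match yet)
Bit 7: prefix='000' -> emit 'k', reset
Bit 8: prefix='0' (no match yet)
Bit 9: prefix='01' -> emit 'g', reset
Bit 10: prefix='0' (no match yet)
Bit 11: prefix='00' (no match yet)
Bit 12: prefix='000' -> emit 'k', reset
Bit 13: prefix='0' (no match yet)
Bit 14: prefix='00' (no match yet)
Bit 15: prefix='000' -> emit 'k', reset
Bit 16: prefix='0' (no match yet)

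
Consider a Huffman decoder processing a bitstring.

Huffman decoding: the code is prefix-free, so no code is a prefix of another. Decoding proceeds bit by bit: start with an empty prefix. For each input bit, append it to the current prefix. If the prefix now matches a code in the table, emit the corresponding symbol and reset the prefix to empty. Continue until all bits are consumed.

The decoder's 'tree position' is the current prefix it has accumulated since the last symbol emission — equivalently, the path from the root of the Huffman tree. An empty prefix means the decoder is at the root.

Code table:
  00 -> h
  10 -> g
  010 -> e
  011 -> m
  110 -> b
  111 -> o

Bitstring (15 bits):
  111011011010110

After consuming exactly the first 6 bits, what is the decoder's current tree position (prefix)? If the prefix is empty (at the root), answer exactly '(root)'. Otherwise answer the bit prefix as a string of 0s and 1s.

Bit 0: prefix='1' (no match yet)
Bit 1: prefix='11' (no match yet)
Bit 2: prefix='111' -> emit 'o', reset
Bit 3: prefix='0' (no match yet)
Bit 4: prefix='01' (no match yet)
Bit 5: prefix='011' -> emit 'm', reset

Answer: (root)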